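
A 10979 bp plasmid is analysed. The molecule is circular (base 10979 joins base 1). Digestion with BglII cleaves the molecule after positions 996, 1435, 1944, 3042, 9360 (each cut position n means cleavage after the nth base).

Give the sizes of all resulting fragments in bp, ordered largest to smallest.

6318, 2615, 1098, 509, 439 bp

Circular molecule, 5 cuts → 5 fragments:
  1435 − 996 = 439 bp
  1944 − 1435 = 509 bp
  3042 − 1944 = 1098 bp
  9360 − 3042 = 6318 bp
  wrap: 10979 − 9360 + 996 = 2615 bp
Sorted largest to smallest: 6318, 2615, 1098, 509, 439 bp.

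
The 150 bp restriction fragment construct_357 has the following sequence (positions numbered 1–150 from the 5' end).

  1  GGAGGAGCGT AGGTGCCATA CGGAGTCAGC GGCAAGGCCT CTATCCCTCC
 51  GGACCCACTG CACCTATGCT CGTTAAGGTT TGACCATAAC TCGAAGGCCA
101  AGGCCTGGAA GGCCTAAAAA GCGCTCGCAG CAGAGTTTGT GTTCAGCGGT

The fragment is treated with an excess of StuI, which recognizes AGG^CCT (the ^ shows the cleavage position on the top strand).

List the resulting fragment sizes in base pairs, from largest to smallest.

66, 38, 37, 9 bp

StuI sites (AGGCCT) start at positions 35, 101, 110.
StuI cuts after base 3 of each site, so after positions 37, 103, 112.
Linear molecule, 3 cuts → 4 fragments:
  1–37 → 37 bp
  38–103 → 66 bp
  104–112 → 9 bp
  113–150 → 38 bp
Sorted largest to smallest: 66, 38, 37, 9 bp.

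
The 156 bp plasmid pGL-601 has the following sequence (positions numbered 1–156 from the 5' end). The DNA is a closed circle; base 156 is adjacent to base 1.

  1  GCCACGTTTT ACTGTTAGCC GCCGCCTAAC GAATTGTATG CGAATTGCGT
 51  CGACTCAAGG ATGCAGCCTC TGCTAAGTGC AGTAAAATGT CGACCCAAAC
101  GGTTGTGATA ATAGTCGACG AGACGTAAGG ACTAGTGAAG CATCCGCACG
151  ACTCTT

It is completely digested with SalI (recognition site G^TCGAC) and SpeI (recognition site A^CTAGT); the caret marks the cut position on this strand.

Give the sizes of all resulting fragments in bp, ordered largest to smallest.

SalI sites (GTCGAC) start at positions 49, 89, 114.
SalI cuts after the first base of each site, so after positions 49, 89, 114.
The SpeI site (ACTAGT) starts at position 131.
SpeI cuts after the first base of each site, so after position 131.
Combined cut positions: 49, 89, 114, 131.
Circular molecule, 4 cuts → 4 fragments:
  50–89 → 40 bp
  90–114 → 25 bp
  115–131 → 17 bp
  132–156 then 1–49 → 25 + 49 = 74 bp
Sorted largest to smallest: 74, 40, 25, 17 bp.

74, 40, 25, 17 bp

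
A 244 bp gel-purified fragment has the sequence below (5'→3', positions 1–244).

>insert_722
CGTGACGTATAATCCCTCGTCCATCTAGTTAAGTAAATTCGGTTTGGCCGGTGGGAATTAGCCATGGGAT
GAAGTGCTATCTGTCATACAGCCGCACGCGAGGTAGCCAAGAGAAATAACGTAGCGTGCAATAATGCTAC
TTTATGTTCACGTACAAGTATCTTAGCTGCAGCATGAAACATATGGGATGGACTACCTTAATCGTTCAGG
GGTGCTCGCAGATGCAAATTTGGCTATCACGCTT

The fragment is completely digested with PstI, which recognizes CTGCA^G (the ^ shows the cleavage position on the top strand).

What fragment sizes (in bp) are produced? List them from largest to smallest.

The PstI site (CTGCAG) starts at position 167.
PstI cuts after base 5 of each site (before the last base), so after position 171.
Linear molecule, 1 cut → 2 fragments:
  1–171 → 171 bp
  172–244 → 73 bp
Sorted largest to smallest: 171, 73 bp.

171, 73 bp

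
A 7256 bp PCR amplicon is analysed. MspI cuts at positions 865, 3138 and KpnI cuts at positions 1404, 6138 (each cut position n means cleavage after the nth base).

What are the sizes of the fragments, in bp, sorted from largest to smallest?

Combined cut positions (sorted): 865, 1404, 3138, 6138.
Linear molecule, 4 cuts → 5 fragments:
  865 − 0 = 865 bp
  1404 − 865 = 539 bp
  3138 − 1404 = 1734 bp
  6138 − 3138 = 3000 bp
  7256 − 6138 = 1118 bp
Sorted largest to smallest: 3000, 1734, 1118, 865, 539 bp.

3000, 1734, 1118, 865, 539 bp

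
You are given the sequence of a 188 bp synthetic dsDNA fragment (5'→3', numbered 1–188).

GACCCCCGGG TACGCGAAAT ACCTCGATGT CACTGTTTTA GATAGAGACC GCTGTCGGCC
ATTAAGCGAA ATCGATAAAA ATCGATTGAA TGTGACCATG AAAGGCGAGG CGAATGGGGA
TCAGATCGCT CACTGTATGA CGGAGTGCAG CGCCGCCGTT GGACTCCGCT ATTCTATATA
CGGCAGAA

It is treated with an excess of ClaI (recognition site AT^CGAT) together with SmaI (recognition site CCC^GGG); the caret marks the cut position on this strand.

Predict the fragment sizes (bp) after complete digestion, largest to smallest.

106, 65, 10, 7 bp

ClaI sites (ATCGAT) start at positions 71, 81.
ClaI cuts after base 2 of each site, so after positions 72, 82.
The SmaI site (CCCGGG) starts at position 5.
SmaI cuts after base 3 of each site, so after position 7.
Combined cut positions: 7, 72, 82.
Linear molecule, 3 cuts → 4 fragments:
  1–7 → 7 bp
  8–72 → 65 bp
  73–82 → 10 bp
  83–188 → 106 bp
Sorted largest to smallest: 106, 65, 10, 7 bp.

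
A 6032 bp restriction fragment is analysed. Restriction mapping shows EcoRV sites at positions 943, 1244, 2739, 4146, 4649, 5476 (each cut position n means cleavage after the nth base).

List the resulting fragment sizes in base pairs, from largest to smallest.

Linear molecule, 6 cuts → 7 fragments:
  943 − 0 = 943 bp
  1244 − 943 = 301 bp
  2739 − 1244 = 1495 bp
  4146 − 2739 = 1407 bp
  4649 − 4146 = 503 bp
  5476 − 4649 = 827 bp
  6032 − 5476 = 556 bp
Sorted largest to smallest: 1495, 1407, 943, 827, 556, 503, 301 bp.

1495, 1407, 943, 827, 556, 503, 301 bp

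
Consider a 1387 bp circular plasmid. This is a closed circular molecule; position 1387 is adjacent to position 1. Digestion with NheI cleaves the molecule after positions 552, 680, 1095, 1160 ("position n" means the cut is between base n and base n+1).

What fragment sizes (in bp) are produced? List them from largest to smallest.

779, 415, 128, 65 bp

Circular molecule, 4 cuts → 4 fragments:
  680 − 552 = 128 bp
  1095 − 680 = 415 bp
  1160 − 1095 = 65 bp
  wrap: 1387 − 1160 + 552 = 779 bp
Sorted largest to smallest: 779, 415, 128, 65 bp.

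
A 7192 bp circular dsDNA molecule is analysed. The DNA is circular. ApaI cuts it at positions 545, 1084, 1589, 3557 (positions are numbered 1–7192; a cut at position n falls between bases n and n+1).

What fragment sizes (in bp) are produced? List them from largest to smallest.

4180, 1968, 539, 505 bp

Circular molecule, 4 cuts → 4 fragments:
  1084 − 545 = 539 bp
  1589 − 1084 = 505 bp
  3557 − 1589 = 1968 bp
  wrap: 7192 − 3557 + 545 = 4180 bp
Sorted largest to smallest: 4180, 1968, 539, 505 bp.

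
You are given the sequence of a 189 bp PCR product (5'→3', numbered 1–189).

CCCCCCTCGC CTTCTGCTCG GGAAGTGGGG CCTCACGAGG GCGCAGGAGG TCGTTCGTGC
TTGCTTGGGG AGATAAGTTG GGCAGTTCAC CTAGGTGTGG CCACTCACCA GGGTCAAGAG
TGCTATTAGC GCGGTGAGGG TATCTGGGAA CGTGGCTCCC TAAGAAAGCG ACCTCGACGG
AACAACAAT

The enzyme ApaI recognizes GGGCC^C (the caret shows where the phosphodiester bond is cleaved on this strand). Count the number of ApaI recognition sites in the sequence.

0

No occurrence of GGGCCC is present in the sequence.
ApaI does not cut: 0 sites.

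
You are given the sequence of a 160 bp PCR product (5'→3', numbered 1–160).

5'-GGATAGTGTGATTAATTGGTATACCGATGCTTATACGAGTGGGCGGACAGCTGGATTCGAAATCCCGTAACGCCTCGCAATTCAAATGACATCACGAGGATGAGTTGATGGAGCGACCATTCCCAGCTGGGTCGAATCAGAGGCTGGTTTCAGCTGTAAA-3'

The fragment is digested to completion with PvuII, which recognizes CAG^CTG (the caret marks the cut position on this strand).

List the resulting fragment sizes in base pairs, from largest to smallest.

PvuII sites (CAGCTG) start at positions 48, 124, 151.
PvuII cuts after base 3 of each site, so after positions 50, 126, 153.
Linear molecule, 3 cuts → 4 fragments:
  1–50 → 50 bp
  51–126 → 76 bp
  127–153 → 27 bp
  154–160 → 7 bp
Sorted largest to smallest: 76, 50, 27, 7 bp.

76, 50, 27, 7 bp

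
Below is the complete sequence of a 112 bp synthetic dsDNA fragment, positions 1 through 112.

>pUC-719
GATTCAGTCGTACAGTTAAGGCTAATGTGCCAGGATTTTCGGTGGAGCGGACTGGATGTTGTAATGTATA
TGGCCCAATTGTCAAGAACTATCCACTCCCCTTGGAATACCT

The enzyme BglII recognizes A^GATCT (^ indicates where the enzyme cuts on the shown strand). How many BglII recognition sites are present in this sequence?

No occurrence of AGATCT is present in the sequence.
BglII does not cut: 0 sites.

0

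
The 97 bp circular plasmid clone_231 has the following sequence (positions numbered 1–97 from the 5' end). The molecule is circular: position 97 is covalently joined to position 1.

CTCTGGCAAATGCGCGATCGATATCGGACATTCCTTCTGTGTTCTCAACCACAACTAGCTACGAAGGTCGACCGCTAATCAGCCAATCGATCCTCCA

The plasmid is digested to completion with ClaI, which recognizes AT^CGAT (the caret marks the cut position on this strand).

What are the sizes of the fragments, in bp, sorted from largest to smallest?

69, 28 bp

ClaI sites (ATCGAT) start at positions 17, 86.
ClaI cuts after base 2 of each site, so after positions 18, 87.
Circular molecule, 2 cuts → 2 fragments:
  19–87 → 69 bp
  88–97 then 1–18 → 10 + 18 = 28 bp
Sorted largest to smallest: 69, 28 bp.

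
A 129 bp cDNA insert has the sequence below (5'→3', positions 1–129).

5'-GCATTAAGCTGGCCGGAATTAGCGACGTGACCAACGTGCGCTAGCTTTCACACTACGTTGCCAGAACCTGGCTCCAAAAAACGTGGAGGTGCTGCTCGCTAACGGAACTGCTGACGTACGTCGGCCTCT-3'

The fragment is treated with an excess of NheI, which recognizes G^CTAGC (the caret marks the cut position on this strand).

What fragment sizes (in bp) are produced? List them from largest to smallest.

89, 40 bp

The NheI site (GCTAGC) starts at position 40.
NheI cuts after the first base of each site, so after position 40.
Linear molecule, 1 cut → 2 fragments:
  1–40 → 40 bp
  41–129 → 89 bp
Sorted largest to smallest: 89, 40 bp.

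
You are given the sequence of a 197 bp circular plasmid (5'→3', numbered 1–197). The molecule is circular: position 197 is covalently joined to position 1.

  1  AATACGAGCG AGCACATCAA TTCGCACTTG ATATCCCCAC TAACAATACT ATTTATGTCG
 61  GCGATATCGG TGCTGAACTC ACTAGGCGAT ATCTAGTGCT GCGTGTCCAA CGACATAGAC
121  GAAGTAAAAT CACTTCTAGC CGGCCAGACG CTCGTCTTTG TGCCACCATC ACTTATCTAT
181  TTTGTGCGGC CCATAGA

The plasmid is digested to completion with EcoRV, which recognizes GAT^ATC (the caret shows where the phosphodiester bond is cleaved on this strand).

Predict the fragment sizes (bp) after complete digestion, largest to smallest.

139, 33, 25 bp

EcoRV sites (GATATC) start at positions 30, 63, 88.
EcoRV cuts after base 3 of each site, so after positions 32, 65, 90.
Circular molecule, 3 cuts → 3 fragments:
  33–65 → 33 bp
  66–90 → 25 bp
  91–197 then 1–32 → 107 + 32 = 139 bp
Sorted largest to smallest: 139, 33, 25 bp.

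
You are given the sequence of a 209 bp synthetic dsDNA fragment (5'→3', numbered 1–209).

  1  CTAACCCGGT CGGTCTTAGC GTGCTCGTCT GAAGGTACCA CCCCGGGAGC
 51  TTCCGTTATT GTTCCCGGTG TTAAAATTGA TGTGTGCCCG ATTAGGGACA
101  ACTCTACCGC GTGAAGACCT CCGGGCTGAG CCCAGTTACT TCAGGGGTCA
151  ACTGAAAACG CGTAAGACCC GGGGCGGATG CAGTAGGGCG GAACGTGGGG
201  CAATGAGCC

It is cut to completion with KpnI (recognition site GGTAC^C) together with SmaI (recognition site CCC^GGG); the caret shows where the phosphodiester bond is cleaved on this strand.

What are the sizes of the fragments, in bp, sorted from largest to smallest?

126, 39, 38, 6 bp

The KpnI site (GGTACC) starts at position 34.
KpnI cuts after base 5 of each site (before the last base), so after position 38.
SmaI sites (CCCGGG) start at positions 42, 168.
SmaI cuts after base 3 of each site, so after positions 44, 170.
Combined cut positions: 38, 44, 170.
Linear molecule, 3 cuts → 4 fragments:
  1–38 → 38 bp
  39–44 → 6 bp
  45–170 → 126 bp
  171–209 → 39 bp
Sorted largest to smallest: 126, 39, 38, 6 bp.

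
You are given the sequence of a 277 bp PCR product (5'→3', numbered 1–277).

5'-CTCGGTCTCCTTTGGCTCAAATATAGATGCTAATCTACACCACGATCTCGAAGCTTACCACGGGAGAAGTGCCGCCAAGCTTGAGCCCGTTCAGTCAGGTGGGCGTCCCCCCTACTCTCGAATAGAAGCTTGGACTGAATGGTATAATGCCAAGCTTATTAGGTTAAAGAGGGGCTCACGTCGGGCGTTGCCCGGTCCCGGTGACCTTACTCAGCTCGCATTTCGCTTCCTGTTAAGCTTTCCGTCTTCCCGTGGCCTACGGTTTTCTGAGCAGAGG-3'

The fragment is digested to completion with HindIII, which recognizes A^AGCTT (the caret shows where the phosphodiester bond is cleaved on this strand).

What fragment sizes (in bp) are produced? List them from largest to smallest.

83, 51, 49, 42, 26, 26 bp

HindIII sites (AAGCTT) start at positions 51, 77, 126, 152, 235.
HindIII cuts after the first base of each site, so after positions 51, 77, 126, 152, 235.
Linear molecule, 5 cuts → 6 fragments:
  1–51 → 51 bp
  52–77 → 26 bp
  78–126 → 49 bp
  127–152 → 26 bp
  153–235 → 83 bp
  236–277 → 42 bp
Sorted largest to smallest: 83, 51, 49, 42, 26, 26 bp.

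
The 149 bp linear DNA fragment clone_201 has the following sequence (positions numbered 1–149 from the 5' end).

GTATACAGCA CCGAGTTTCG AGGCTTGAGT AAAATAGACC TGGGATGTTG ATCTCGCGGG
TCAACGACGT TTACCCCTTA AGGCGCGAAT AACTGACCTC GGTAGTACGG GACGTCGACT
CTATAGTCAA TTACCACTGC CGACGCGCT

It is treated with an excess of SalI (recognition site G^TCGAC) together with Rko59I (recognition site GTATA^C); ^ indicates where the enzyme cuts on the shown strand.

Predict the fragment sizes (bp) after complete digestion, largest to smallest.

109, 35, 5 bp

The SalI site (GTCGAC) starts at position 114.
SalI cuts after the first base of each site, so after position 114.
The Rko59I site (GTATAC) starts at position 1.
Rko59I cuts after base 5 of each site (before the last base), so after position 5.
Combined cut positions: 5, 114.
Linear molecule, 2 cuts → 3 fragments:
  1–5 → 5 bp
  6–114 → 109 bp
  115–149 → 35 bp
Sorted largest to smallest: 109, 35, 5 bp.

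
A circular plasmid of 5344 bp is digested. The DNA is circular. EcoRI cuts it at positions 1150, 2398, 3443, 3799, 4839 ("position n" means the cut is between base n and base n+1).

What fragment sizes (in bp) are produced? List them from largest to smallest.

Circular molecule, 5 cuts → 5 fragments:
  2398 − 1150 = 1248 bp
  3443 − 2398 = 1045 bp
  3799 − 3443 = 356 bp
  4839 − 3799 = 1040 bp
  wrap: 5344 − 4839 + 1150 = 1655 bp
Sorted largest to smallest: 1655, 1248, 1045, 1040, 356 bp.

1655, 1248, 1045, 1040, 356 bp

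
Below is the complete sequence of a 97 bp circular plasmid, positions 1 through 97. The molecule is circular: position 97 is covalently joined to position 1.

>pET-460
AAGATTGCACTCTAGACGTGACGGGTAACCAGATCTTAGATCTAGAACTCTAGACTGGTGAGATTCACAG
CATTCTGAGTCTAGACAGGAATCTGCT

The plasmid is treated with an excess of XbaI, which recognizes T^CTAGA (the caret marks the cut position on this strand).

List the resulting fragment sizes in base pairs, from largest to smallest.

XbaI sites (TCTAGA) start at positions 11, 41, 49, 80.
XbaI cuts after the first base of each site, so after positions 11, 41, 49, 80.
Circular molecule, 4 cuts → 4 fragments:
  12–41 → 30 bp
  42–49 → 8 bp
  50–80 → 31 bp
  81–97 then 1–11 → 17 + 11 = 28 bp
Sorted largest to smallest: 31, 30, 28, 8 bp.

31, 30, 28, 8 bp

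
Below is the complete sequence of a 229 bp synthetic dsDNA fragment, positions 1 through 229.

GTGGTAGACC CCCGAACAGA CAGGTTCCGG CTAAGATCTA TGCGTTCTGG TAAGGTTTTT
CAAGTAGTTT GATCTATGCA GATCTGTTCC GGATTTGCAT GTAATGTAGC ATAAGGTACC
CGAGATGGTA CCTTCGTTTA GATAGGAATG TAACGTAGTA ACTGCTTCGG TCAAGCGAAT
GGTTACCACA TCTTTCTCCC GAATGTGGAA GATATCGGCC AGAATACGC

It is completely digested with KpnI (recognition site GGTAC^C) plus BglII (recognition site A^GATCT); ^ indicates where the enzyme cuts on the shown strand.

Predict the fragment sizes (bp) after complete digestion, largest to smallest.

KpnI sites (GGTACC) start at positions 115, 127.
KpnI cuts after base 5 of each site (before the last base), so after positions 119, 131.
BglII sites (AGATCT) start at positions 34, 80.
BglII cuts after the first base of each site, so after positions 34, 80.
Combined cut positions: 34, 80, 119, 131.
Linear molecule, 4 cuts → 5 fragments:
  1–34 → 34 bp
  35–80 → 46 bp
  81–119 → 39 bp
  120–131 → 12 bp
  132–229 → 98 bp
Sorted largest to smallest: 98, 46, 39, 34, 12 bp.

98, 46, 39, 34, 12 bp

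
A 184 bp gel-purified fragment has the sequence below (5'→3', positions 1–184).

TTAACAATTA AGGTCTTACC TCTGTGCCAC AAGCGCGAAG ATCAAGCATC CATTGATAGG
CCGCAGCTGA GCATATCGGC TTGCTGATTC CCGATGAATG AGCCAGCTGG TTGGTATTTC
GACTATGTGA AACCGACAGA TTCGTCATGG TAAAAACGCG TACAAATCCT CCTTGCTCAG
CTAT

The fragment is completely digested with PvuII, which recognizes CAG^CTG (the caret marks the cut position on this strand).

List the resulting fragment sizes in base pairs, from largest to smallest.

PvuII sites (CAGCTG) start at positions 64, 104.
PvuII cuts after base 3 of each site, so after positions 66, 106.
Linear molecule, 2 cuts → 3 fragments:
  1–66 → 66 bp
  67–106 → 40 bp
  107–184 → 78 bp
Sorted largest to smallest: 78, 66, 40 bp.

78, 66, 40 bp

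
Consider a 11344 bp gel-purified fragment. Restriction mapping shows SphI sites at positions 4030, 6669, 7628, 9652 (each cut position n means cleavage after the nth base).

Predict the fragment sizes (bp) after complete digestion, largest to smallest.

4030, 2639, 2024, 1692, 959 bp

Linear molecule, 4 cuts → 5 fragments:
  4030 − 0 = 4030 bp
  6669 − 4030 = 2639 bp
  7628 − 6669 = 959 bp
  9652 − 7628 = 2024 bp
  11344 − 9652 = 1692 bp
Sorted largest to smallest: 4030, 2639, 2024, 1692, 959 bp.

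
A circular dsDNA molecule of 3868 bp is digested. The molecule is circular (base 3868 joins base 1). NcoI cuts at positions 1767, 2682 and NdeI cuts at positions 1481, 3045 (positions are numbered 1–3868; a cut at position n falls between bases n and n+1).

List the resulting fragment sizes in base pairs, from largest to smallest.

2304, 915, 363, 286 bp

Combined cut positions (sorted): 1481, 1767, 2682, 3045.
Circular molecule, 4 cuts → 4 fragments:
  1767 − 1481 = 286 bp
  2682 − 1767 = 915 bp
  3045 − 2682 = 363 bp
  wrap: 3868 − 3045 + 1481 = 2304 bp
Sorted largest to smallest: 2304, 915, 363, 286 bp.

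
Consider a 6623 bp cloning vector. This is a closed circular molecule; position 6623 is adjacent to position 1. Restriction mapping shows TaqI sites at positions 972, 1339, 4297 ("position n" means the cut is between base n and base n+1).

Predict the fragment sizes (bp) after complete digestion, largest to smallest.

3298, 2958, 367 bp

Circular molecule, 3 cuts → 3 fragments:
  1339 − 972 = 367 bp
  4297 − 1339 = 2958 bp
  wrap: 6623 − 4297 + 972 = 3298 bp
Sorted largest to smallest: 3298, 2958, 367 bp.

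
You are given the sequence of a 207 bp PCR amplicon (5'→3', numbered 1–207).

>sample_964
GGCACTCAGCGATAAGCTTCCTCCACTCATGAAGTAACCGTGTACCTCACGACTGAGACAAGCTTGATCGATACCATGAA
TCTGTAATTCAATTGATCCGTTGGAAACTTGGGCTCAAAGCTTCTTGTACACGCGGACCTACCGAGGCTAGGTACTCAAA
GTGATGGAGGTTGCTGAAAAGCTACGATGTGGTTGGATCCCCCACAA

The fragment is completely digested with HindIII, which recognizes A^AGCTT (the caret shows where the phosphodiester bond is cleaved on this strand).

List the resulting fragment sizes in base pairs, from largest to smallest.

HindIII sites (AAGCTT) start at positions 14, 60, 118.
HindIII cuts after the first base of each site, so after positions 14, 60, 118.
Linear molecule, 3 cuts → 4 fragments:
  1–14 → 14 bp
  15–60 → 46 bp
  61–118 → 58 bp
  119–207 → 89 bp
Sorted largest to smallest: 89, 58, 46, 14 bp.

89, 58, 46, 14 bp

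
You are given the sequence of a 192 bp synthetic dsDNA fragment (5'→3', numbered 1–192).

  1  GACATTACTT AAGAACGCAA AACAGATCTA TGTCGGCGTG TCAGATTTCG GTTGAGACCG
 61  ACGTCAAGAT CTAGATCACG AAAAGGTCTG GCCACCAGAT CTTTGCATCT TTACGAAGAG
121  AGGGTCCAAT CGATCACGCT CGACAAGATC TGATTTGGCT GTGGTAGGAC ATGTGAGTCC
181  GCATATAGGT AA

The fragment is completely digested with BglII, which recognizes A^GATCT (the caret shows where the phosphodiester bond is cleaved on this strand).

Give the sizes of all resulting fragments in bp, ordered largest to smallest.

49, 46, 43, 30, 24 bp

BglII sites (AGATCT) start at positions 24, 67, 97, 146.
BglII cuts after the first base of each site, so after positions 24, 67, 97, 146.
Linear molecule, 4 cuts → 5 fragments:
  1–24 → 24 bp
  25–67 → 43 bp
  68–97 → 30 bp
  98–146 → 49 bp
  147–192 → 46 bp
Sorted largest to smallest: 49, 46, 43, 30, 24 bp.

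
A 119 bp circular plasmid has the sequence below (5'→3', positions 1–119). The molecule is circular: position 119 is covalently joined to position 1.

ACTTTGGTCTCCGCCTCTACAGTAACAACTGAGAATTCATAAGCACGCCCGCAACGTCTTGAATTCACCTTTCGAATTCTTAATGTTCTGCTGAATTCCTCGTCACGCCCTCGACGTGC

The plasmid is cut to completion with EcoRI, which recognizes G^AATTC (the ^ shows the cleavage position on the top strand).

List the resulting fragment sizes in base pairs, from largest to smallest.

59, 28, 19, 13 bp

EcoRI sites (GAATTC) start at positions 33, 61, 74, 93.
EcoRI cuts after the first base of each site, so after positions 33, 61, 74, 93.
Circular molecule, 4 cuts → 4 fragments:
  34–61 → 28 bp
  62–74 → 13 bp
  75–93 → 19 bp
  94–119 then 1–33 → 26 + 33 = 59 bp
Sorted largest to smallest: 59, 28, 19, 13 bp.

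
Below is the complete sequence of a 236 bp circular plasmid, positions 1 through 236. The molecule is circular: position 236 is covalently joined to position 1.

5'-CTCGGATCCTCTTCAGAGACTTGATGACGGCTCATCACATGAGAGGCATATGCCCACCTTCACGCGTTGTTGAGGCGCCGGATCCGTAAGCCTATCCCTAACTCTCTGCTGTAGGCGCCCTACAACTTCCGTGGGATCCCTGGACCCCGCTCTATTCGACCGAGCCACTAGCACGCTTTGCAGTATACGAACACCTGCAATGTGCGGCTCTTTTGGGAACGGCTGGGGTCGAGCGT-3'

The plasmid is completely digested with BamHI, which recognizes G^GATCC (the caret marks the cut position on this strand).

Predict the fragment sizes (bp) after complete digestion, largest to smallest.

BamHI sites (GGATCC) start at positions 4, 80, 134.
BamHI cuts after the first base of each site, so after positions 4, 80, 134.
Circular molecule, 3 cuts → 3 fragments:
  5–80 → 76 bp
  81–134 → 54 bp
  135–236 then 1–4 → 102 + 4 = 106 bp
Sorted largest to smallest: 106, 76, 54 bp.

106, 76, 54 bp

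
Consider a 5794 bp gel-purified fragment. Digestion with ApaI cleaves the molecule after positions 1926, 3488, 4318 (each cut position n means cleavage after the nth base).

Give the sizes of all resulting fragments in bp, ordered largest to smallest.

Linear molecule, 3 cuts → 4 fragments:
  1926 − 0 = 1926 bp
  3488 − 1926 = 1562 bp
  4318 − 3488 = 830 bp
  5794 − 4318 = 1476 bp
Sorted largest to smallest: 1926, 1562, 1476, 830 bp.

1926, 1562, 1476, 830 bp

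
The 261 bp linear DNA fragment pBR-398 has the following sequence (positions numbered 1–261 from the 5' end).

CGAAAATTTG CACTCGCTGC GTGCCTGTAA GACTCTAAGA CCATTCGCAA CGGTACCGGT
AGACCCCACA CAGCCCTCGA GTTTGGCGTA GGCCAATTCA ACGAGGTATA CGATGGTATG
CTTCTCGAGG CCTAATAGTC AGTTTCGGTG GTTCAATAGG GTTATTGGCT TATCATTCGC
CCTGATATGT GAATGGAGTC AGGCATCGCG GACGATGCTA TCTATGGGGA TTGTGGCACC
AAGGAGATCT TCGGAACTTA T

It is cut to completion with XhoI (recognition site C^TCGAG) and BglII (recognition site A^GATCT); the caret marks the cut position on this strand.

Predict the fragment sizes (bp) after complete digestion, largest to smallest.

XhoI sites (CTCGAG) start at positions 76, 124.
XhoI cuts after the first base of each site, so after positions 76, 124.
The BglII site (AGATCT) starts at position 245.
BglII cuts after the first base of each site, so after position 245.
Combined cut positions: 76, 124, 245.
Linear molecule, 3 cuts → 4 fragments:
  1–76 → 76 bp
  77–124 → 48 bp
  125–245 → 121 bp
  246–261 → 16 bp
Sorted largest to smallest: 121, 76, 48, 16 bp.

121, 76, 48, 16 bp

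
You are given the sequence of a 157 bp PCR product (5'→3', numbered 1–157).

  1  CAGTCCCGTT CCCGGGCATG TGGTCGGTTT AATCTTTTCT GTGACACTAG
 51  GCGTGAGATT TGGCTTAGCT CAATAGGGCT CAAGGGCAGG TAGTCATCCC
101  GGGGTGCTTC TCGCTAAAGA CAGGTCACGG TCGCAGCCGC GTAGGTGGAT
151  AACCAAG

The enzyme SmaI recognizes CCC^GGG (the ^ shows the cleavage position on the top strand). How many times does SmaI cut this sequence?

2

CCCGGG occurs starting at positions 11, 98.
SmaI cuts at 2 sites.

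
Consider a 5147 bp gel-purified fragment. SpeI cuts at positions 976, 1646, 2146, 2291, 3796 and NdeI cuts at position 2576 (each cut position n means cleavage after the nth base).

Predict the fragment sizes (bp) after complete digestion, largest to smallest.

Combined cut positions (sorted): 976, 1646, 2146, 2291, 2576, 3796.
Linear molecule, 6 cuts → 7 fragments:
  976 − 0 = 976 bp
  1646 − 976 = 670 bp
  2146 − 1646 = 500 bp
  2291 − 2146 = 145 bp
  2576 − 2291 = 285 bp
  3796 − 2576 = 1220 bp
  5147 − 3796 = 1351 bp
Sorted largest to smallest: 1351, 1220, 976, 670, 500, 285, 145 bp.

1351, 1220, 976, 670, 500, 285, 145 bp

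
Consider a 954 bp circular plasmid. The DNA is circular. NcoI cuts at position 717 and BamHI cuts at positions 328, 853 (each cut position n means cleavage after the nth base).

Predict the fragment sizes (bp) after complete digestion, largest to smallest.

429, 389, 136 bp

Combined cut positions (sorted): 328, 717, 853.
Circular molecule, 3 cuts → 3 fragments:
  717 − 328 = 389 bp
  853 − 717 = 136 bp
  wrap: 954 − 853 + 328 = 429 bp
Sorted largest to smallest: 429, 389, 136 bp.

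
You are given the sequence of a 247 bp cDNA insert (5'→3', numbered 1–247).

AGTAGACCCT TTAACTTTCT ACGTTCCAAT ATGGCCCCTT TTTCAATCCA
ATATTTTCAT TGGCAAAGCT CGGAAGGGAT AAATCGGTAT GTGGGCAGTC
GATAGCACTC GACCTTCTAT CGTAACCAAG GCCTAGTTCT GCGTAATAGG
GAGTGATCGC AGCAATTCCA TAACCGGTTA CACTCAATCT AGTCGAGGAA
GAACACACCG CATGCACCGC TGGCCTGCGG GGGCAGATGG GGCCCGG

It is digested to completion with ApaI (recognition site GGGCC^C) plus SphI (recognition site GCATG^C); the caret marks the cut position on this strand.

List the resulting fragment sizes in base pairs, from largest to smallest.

214, 30, 3 bp

The ApaI site (GGGCCC) starts at position 240.
ApaI cuts after base 5 of each site (before the last base), so after position 244.
The SphI site (GCATGC) starts at position 210.
SphI cuts after base 5 of each site (before the last base), so after position 214.
Combined cut positions: 214, 244.
Linear molecule, 2 cuts → 3 fragments:
  1–214 → 214 bp
  215–244 → 30 bp
  245–247 → 3 bp
Sorted largest to smallest: 214, 30, 3 bp.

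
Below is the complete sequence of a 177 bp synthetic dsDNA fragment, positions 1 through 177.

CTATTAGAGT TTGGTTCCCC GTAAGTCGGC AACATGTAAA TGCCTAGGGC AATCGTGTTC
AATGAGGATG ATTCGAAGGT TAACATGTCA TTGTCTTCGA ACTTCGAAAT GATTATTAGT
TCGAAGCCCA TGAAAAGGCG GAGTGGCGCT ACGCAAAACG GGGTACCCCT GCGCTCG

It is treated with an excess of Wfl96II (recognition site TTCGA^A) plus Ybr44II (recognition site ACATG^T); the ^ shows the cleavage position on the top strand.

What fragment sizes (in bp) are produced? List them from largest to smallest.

53, 40, 36, 17, 13, 11, 7 bp

Wfl96II sites (TTCGAA) start at positions 72, 96, 103, 120.
Wfl96II cuts after base 5 of each site (before the last base), so after positions 76, 100, 107, 124.
Ybr44II sites (ACATGT) start at positions 32, 83.
Ybr44II cuts after base 5 of each site (before the last base), so after positions 36, 87.
Combined cut positions: 36, 76, 87, 100, 107, 124.
Linear molecule, 6 cuts → 7 fragments:
  1–36 → 36 bp
  37–76 → 40 bp
  77–87 → 11 bp
  88–100 → 13 bp
  101–107 → 7 bp
  108–124 → 17 bp
  125–177 → 53 bp
Sorted largest to smallest: 53, 40, 36, 17, 13, 11, 7 bp.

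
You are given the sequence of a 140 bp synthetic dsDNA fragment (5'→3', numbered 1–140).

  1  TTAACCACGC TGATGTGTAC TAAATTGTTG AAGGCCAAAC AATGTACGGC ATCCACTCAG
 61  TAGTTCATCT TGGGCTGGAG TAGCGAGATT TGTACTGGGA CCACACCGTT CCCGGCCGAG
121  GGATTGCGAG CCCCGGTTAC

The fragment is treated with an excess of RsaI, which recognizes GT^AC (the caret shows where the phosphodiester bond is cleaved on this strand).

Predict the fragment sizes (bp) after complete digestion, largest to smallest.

RsaI sites (GTAC) start at positions 17, 44, 92.
RsaI cuts after base 2 of each site, so after positions 18, 45, 93.
Linear molecule, 3 cuts → 4 fragments:
  1–18 → 18 bp
  19–45 → 27 bp
  46–93 → 48 bp
  94–140 → 47 bp
Sorted largest to smallest: 48, 47, 27, 18 bp.

48, 47, 27, 18 bp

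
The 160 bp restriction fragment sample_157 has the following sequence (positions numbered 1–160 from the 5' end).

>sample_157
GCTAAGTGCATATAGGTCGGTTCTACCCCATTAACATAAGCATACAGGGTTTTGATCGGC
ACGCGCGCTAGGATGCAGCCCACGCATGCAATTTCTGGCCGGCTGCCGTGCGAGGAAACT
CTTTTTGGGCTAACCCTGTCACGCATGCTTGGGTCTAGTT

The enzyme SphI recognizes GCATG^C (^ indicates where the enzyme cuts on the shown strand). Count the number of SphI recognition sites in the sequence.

2

GCATGC occurs starting at positions 84, 143.
SphI cuts at 2 sites.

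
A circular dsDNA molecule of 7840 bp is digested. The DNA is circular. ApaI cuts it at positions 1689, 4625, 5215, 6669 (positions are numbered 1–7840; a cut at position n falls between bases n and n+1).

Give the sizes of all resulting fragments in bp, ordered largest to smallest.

Circular molecule, 4 cuts → 4 fragments:
  4625 − 1689 = 2936 bp
  5215 − 4625 = 590 bp
  6669 − 5215 = 1454 bp
  wrap: 7840 − 6669 + 1689 = 2860 bp
Sorted largest to smallest: 2936, 2860, 1454, 590 bp.

2936, 2860, 1454, 590 bp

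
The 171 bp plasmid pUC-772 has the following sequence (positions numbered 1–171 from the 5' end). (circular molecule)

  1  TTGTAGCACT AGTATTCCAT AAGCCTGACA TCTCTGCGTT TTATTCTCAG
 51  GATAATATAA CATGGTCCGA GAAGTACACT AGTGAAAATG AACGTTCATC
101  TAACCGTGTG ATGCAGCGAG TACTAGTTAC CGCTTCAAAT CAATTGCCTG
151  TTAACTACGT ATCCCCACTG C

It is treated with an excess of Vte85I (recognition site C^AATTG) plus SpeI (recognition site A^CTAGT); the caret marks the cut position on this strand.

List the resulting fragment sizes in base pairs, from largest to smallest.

The Vte85I site (CAATTG) starts at position 141.
Vte85I cuts after the first base of each site, so after position 141.
SpeI sites (ACTAGT) start at positions 8, 78, 122.
SpeI cuts after the first base of each site, so after positions 8, 78, 122.
Combined cut positions: 8, 78, 122, 141.
Circular molecule, 4 cuts → 4 fragments:
  9–78 → 70 bp
  79–122 → 44 bp
  123–141 → 19 bp
  142–171 then 1–8 → 30 + 8 = 38 bp
Sorted largest to smallest: 70, 44, 38, 19 bp.

70, 44, 38, 19 bp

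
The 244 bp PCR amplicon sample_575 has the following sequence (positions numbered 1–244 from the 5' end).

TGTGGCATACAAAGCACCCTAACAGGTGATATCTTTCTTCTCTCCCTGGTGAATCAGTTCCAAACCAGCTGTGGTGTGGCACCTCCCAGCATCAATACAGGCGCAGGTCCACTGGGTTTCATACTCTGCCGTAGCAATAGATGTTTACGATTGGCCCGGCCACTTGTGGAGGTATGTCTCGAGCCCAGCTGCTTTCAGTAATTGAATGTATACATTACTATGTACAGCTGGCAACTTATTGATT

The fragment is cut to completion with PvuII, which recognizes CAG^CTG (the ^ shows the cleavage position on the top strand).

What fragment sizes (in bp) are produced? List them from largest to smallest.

PvuII sites (CAGCTG) start at positions 66, 186, 225.
PvuII cuts after base 3 of each site, so after positions 68, 188, 227.
Linear molecule, 3 cuts → 4 fragments:
  1–68 → 68 bp
  69–188 → 120 bp
  189–227 → 39 bp
  228–244 → 17 bp
Sorted largest to smallest: 120, 68, 39, 17 bp.

120, 68, 39, 17 bp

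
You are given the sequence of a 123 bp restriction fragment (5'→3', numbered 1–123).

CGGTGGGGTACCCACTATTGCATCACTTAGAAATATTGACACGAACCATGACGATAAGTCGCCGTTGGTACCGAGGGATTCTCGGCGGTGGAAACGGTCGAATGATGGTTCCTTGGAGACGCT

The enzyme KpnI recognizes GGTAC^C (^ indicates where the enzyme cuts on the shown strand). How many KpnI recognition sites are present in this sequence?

GGTACC occurs starting at positions 7, 67.
KpnI cuts at 2 sites.

2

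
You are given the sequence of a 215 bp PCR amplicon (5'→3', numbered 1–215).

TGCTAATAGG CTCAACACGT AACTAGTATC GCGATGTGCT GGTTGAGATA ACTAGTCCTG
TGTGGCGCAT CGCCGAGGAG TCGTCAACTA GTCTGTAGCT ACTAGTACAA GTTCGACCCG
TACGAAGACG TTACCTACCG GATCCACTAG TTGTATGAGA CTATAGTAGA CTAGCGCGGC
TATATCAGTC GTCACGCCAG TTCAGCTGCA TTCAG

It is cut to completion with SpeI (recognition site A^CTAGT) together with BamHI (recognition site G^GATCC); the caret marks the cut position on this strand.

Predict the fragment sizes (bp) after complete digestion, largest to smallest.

69, 39, 36, 29, 22, 14, 6 bp

SpeI sites (ACTAGT) start at positions 22, 51, 87, 101, 146.
SpeI cuts after the first base of each site, so after positions 22, 51, 87, 101, 146.
The BamHI site (GGATCC) starts at position 140.
BamHI cuts after the first base of each site, so after position 140.
Combined cut positions: 22, 51, 87, 101, 140, 146.
Linear molecule, 6 cuts → 7 fragments:
  1–22 → 22 bp
  23–51 → 29 bp
  52–87 → 36 bp
  88–101 → 14 bp
  102–140 → 39 bp
  141–146 → 6 bp
  147–215 → 69 bp
Sorted largest to smallest: 69, 39, 36, 29, 22, 14, 6 bp.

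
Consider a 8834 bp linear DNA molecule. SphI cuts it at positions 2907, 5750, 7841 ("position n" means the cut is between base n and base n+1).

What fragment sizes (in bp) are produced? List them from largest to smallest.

Linear molecule, 3 cuts → 4 fragments:
  2907 − 0 = 2907 bp
  5750 − 2907 = 2843 bp
  7841 − 5750 = 2091 bp
  8834 − 7841 = 993 bp
Sorted largest to smallest: 2907, 2843, 2091, 993 bp.

2907, 2843, 2091, 993 bp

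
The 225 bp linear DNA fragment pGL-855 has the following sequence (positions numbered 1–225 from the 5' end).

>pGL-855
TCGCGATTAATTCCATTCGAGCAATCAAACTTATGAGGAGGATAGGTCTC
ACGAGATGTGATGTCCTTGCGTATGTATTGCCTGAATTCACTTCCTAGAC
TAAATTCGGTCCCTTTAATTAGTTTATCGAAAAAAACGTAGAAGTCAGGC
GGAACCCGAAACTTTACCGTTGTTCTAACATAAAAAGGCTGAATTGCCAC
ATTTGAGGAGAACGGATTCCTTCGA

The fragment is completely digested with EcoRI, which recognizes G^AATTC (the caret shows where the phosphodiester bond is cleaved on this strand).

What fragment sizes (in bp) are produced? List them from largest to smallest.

141, 84 bp

The EcoRI site (GAATTC) starts at position 84.
EcoRI cuts after the first base of each site, so after position 84.
Linear molecule, 1 cut → 2 fragments:
  1–84 → 84 bp
  85–225 → 141 bp
Sorted largest to smallest: 141, 84 bp.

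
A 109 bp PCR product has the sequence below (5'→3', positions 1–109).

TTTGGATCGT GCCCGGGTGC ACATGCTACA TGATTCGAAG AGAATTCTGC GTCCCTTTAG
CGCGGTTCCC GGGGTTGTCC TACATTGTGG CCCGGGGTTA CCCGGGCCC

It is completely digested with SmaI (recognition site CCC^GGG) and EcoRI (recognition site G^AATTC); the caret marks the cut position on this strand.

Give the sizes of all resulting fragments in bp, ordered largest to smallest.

28, 28, 23, 14, 10, 6 bp

SmaI sites (CCCGGG) start at positions 12, 68, 91, 101.
SmaI cuts after base 3 of each site, so after positions 14, 70, 93, 103.
The EcoRI site (GAATTC) starts at position 42.
EcoRI cuts after the first base of each site, so after position 42.
Combined cut positions: 14, 42, 70, 93, 103.
Linear molecule, 5 cuts → 6 fragments:
  1–14 → 14 bp
  15–42 → 28 bp
  43–70 → 28 bp
  71–93 → 23 bp
  94–103 → 10 bp
  104–109 → 6 bp
Sorted largest to smallest: 28, 28, 23, 14, 10, 6 bp.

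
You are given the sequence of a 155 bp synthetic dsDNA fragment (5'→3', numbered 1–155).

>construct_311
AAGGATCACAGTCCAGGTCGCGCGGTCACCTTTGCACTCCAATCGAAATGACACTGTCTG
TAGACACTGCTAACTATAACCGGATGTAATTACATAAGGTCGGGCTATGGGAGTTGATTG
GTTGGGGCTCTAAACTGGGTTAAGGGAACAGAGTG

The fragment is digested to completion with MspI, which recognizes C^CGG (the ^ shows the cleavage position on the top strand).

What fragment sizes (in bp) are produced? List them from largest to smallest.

The MspI site (CCGG) starts at position 80.
MspI cuts after the first base of each site, so after position 80.
Linear molecule, 1 cut → 2 fragments:
  1–80 → 80 bp
  81–155 → 75 bp
Sorted largest to smallest: 80, 75 bp.

80, 75 bp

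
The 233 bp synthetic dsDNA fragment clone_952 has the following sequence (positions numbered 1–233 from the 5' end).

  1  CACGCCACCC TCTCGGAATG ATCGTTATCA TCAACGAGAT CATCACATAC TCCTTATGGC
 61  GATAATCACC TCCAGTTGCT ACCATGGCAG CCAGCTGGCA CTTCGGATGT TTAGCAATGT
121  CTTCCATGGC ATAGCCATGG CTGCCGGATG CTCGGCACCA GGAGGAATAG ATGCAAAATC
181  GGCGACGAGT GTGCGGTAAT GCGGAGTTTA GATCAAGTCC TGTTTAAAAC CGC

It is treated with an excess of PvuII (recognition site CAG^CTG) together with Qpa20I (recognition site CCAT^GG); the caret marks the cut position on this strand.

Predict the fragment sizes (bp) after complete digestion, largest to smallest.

The PvuII site (CAGCTG) starts at position 92.
PvuII cuts after base 3 of each site, so after position 94.
Qpa20I sites (CCATGG) start at positions 82, 124, 135.
Qpa20I cuts after base 4 of each site, so after positions 85, 127, 138.
Combined cut positions: 85, 94, 127, 138.
Linear molecule, 4 cuts → 5 fragments:
  1–85 → 85 bp
  86–94 → 9 bp
  95–127 → 33 bp
  128–138 → 11 bp
  139–233 → 95 bp
Sorted largest to smallest: 95, 85, 33, 11, 9 bp.

95, 85, 33, 11, 9 bp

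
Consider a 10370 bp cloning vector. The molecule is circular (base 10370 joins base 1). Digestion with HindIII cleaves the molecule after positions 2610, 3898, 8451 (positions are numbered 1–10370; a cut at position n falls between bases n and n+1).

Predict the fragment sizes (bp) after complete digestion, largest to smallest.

Circular molecule, 3 cuts → 3 fragments:
  3898 − 2610 = 1288 bp
  8451 − 3898 = 4553 bp
  wrap: 10370 − 8451 + 2610 = 4529 bp
Sorted largest to smallest: 4553, 4529, 1288 bp.

4553, 4529, 1288 bp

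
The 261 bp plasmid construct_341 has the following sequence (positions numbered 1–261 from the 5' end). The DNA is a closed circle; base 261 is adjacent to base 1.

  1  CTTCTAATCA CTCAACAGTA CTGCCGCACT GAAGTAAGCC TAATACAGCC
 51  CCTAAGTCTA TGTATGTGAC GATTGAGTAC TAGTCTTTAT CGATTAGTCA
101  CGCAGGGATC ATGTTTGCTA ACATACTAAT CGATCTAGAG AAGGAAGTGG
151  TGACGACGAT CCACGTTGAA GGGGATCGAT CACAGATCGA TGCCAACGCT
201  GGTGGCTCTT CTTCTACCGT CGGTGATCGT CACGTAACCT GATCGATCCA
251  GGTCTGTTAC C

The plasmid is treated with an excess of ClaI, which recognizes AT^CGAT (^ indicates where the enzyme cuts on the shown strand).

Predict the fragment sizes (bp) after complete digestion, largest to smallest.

108, 56, 46, 40, 11 bp

ClaI sites (ATCGAT) start at positions 89, 129, 175, 186, 242.
ClaI cuts after base 2 of each site, so after positions 90, 130, 176, 187, 243.
Circular molecule, 5 cuts → 5 fragments:
  91–130 → 40 bp
  131–176 → 46 bp
  177–187 → 11 bp
  188–243 → 56 bp
  244–261 then 1–90 → 18 + 90 = 108 bp
Sorted largest to smallest: 108, 56, 46, 40, 11 bp.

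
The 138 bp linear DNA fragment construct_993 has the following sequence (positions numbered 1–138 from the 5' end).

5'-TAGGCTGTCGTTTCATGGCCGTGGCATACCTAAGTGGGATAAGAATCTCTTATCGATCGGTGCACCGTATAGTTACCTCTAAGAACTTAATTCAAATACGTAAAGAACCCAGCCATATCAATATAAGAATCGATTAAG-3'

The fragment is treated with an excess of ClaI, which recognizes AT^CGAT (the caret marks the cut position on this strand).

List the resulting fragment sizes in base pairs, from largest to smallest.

ClaI sites (ATCGAT) start at positions 52, 129.
ClaI cuts after base 2 of each site, so after positions 53, 130.
Linear molecule, 2 cuts → 3 fragments:
  1–53 → 53 bp
  54–130 → 77 bp
  131–138 → 8 bp
Sorted largest to smallest: 77, 53, 8 bp.

77, 53, 8 bp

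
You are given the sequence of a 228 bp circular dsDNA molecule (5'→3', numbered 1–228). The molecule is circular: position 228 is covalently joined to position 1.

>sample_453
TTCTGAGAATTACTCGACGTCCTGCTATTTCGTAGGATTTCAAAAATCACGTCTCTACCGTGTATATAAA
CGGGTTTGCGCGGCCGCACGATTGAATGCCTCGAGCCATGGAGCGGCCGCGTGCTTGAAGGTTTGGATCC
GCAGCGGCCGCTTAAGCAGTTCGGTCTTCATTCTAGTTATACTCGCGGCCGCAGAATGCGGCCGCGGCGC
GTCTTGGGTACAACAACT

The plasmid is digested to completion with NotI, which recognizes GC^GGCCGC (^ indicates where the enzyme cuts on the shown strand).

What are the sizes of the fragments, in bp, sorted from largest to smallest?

NotI sites (GCGGCCGC) start at positions 80, 113, 144, 185, 198.
NotI cuts after base 2 of each site, so after positions 81, 114, 145, 186, 199.
Circular molecule, 5 cuts → 5 fragments:
  82–114 → 33 bp
  115–145 → 31 bp
  146–186 → 41 bp
  187–199 → 13 bp
  200–228 then 1–81 → 29 + 81 = 110 bp
Sorted largest to smallest: 110, 41, 33, 31, 13 bp.

110, 41, 33, 31, 13 bp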